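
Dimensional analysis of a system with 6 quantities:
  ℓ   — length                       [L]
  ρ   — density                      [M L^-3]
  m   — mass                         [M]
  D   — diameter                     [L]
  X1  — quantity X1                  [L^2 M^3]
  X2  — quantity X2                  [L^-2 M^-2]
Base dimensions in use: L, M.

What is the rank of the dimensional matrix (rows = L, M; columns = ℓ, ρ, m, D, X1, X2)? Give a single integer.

2

Dimensional matrix (L×M by ℓ×ρ×m×D×X1×X2):
  L: [ 1 -3  0  1  2 -2]
  M: [ 0  1  1  0  3 -2]
Echelon form has 2 nonzero rows (pivots: ℓ,ρ)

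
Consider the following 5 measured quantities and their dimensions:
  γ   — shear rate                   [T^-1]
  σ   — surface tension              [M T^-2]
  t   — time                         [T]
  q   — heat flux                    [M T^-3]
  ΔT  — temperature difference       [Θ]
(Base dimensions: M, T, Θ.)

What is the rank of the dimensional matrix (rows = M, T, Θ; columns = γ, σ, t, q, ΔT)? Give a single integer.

3

Write exponents as rows M,T,Θ / cols γ,σ,t,q,ΔT:
  M: [ 0  1  0  1  0]
  T: [-1 -2  1 -3  0]
  Θ: [ 0  0  0  0  1]
RREF → pivots at {γ,σ,ΔT} ⇒ r = 3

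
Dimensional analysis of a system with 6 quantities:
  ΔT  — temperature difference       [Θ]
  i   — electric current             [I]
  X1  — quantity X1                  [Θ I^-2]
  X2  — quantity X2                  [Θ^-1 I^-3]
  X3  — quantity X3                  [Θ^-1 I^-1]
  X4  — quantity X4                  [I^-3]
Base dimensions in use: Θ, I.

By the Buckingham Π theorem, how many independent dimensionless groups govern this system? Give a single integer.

4

Exponent matrix [Θ,I] × [ΔT,i,X1,X2,X3,X4]:
  Θ: [ 1  0  1 -1 -1  0]
  I: [ 0  1 -2 -3 -1 -3]
Row reduction gives pivot columns ΔT,i; rank = 2
6 vars − rank 2 = 4 Π groups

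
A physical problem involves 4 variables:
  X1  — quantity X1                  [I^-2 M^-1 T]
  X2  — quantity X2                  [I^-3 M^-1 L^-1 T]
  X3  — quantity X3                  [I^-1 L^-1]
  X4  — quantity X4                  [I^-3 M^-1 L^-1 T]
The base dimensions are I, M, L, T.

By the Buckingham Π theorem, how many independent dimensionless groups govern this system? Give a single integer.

Dimensional matrix (I×M×L×T by X1×X2×X3×X4):
  I: [-2 -3 -1 -3]
  M: [-1 -1  0 -1]
  L: [ 0 -1 -1 -1]
  T: [ 1  1  0  1]
Row reduction gives pivot columns X1,X2; rank = 2
4 vars − rank 2 = 2 Π groups

2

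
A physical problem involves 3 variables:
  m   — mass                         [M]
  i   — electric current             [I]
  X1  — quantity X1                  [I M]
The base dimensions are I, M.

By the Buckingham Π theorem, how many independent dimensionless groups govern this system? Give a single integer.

Dimensional matrix (I×M by m×i×X1):
  I: [ 0  1  1]
  M: [ 1  0  1]
RREF → pivots at {m,i} ⇒ r = 2
Π count = n − r = 3 − 2 = 1

1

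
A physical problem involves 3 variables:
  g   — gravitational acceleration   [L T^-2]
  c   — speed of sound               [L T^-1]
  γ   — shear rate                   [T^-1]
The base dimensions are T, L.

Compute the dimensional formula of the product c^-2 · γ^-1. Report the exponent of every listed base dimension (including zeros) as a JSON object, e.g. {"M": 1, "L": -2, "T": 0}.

Exponent matrix [T,L] × [g,c,γ]:
  T: [-2 -1 -1]
  L: [ 1  1  0]
  [T]: (-2)·-1+(-1)·-1 = 3
  [L]: (-2)·1+(-1)·0 = -2
⇒ T^3 L^-2

{"T": 3, "L": -2}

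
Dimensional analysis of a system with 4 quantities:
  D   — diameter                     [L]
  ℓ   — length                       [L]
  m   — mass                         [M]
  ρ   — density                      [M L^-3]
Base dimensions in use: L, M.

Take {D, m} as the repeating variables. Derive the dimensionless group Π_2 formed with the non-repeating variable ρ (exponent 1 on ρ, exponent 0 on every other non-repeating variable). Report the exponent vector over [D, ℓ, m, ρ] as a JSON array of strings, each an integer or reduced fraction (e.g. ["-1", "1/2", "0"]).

["3", "0", "-1", "1"]

Dimensional matrix (L×M by D×ℓ×m×ρ):
  L: [ 1  1  0 -3]
  M: [ 0  0  1  1]
Echelon form has 2 nonzero rows (pivots: D,m)
Repeat: D,m; free: ℓ,ρ
RREF:
  r0: [   1    1    0   -3]
  r1: [   0    0    1    1]
Fix exponent of ρ at 1, ℓ at 0; solve each RREF row for its pivot's exponent:
  r0: exp(D) + (-3)·1 = 0 ⇒ exp(D) = 3
  r1: exp(m) + (1)·1 = 0 ⇒ exp(m) = -1
Π_2 = D^3 · m^-1 · ρ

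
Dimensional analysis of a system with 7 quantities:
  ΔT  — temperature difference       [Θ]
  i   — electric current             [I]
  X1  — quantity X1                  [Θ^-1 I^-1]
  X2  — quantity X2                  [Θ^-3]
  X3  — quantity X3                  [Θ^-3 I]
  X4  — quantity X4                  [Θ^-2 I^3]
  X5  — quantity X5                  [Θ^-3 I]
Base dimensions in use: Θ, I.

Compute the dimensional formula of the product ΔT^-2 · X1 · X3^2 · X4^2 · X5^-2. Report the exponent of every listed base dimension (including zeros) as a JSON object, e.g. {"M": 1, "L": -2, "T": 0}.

Write exponents as rows Θ,I / cols ΔT,i,X1,X2,X3,X4,X5:
  Θ: [ 1  0 -1 -3 -3 -2 -3]
  I: [ 0  1 -1  0  1  3  1]
  [Θ]: (-2)·1+(1)·-1+(2)·-3+(2)·-2+(-2)·-3 = -7
  [I]: (-2)·0+(1)·-1+(2)·1+(2)·3+(-2)·1 = 5
⇒ Θ^-7 I^5

{"Θ": -7, "I": 5}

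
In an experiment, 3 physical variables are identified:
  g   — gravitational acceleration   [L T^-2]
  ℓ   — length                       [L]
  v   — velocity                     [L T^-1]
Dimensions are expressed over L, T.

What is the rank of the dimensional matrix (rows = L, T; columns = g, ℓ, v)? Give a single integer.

2

Exponent matrix [L,T] × [g,ℓ,v]:
  L: [ 1  1  1]
  T: [-2  0 -1]
RREF → pivots at {g,ℓ} ⇒ r = 2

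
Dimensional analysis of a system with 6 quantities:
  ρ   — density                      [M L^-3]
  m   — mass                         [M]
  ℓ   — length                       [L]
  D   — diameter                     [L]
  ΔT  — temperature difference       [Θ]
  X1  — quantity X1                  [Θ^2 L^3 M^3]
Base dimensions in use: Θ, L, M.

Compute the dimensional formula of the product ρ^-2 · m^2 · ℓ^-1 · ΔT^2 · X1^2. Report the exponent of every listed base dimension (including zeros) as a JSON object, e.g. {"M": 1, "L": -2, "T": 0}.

Exponent matrix [Θ,L,M] × [ρ,m,ℓ,D,ΔT,X1]:
  Θ: [ 0  0  0  0  1  2]
  L: [-3  0  1  1  0  3]
  M: [ 1  1  0  0  0  3]
  [Θ]: (-2)·0+(2)·0+(-1)·0+(2)·1+(2)·2 = 6
  [L]: (-2)·-3+(2)·0+(-1)·1+(2)·0+(2)·3 = 11
  [M]: (-2)·1+(2)·1+(-1)·0+(2)·0+(2)·3 = 6
⇒ Θ^6 L^11 M^6

{"Θ": 6, "L": 11, "M": 6}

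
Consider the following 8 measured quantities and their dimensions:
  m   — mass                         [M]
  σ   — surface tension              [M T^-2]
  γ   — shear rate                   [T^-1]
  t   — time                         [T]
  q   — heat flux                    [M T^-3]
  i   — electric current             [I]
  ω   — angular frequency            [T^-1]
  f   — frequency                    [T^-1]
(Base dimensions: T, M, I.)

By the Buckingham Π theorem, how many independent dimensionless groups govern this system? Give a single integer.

5

Exponent matrix [T,M,I] × [m,σ,γ,t,q,i,ω,f]:
  T: [ 0 -2 -1  1 -3  0 -1 -1]
  M: [ 1  1  0  0  1  0  0  0]
  I: [ 0  0  0  0  0  1  0  0]
Row reduction gives pivot columns m,σ,i; rank = 3
n=8, r=3 ⇒ 5 dimensionless groups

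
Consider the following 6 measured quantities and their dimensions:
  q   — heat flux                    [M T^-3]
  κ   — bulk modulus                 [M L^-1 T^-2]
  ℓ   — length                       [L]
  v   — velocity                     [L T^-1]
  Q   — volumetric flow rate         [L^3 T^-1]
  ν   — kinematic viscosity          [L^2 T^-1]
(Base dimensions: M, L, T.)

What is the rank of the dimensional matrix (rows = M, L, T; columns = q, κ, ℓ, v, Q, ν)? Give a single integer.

Write exponents as rows M,L,T / cols q,κ,ℓ,v,Q,ν:
  M: [ 1  1  0  0  0  0]
  L: [ 0 -1  1  1  3  2]
  T: [-3 -2  0 -1 -1 -1]
Row reduction gives pivot columns q,κ,ℓ; rank = 3

3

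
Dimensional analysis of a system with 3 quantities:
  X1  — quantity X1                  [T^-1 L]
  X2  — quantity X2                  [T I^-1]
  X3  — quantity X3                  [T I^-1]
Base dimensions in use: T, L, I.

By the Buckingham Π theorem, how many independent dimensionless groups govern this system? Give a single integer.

1

Dimensional matrix (T×L×I by X1×X2×X3):
  T: [-1  1  1]
  L: [ 1  0  0]
  I: [ 0 -1 -1]
RREF → pivots at {X1,X2} ⇒ r = 2
Π count = n − r = 3 − 2 = 1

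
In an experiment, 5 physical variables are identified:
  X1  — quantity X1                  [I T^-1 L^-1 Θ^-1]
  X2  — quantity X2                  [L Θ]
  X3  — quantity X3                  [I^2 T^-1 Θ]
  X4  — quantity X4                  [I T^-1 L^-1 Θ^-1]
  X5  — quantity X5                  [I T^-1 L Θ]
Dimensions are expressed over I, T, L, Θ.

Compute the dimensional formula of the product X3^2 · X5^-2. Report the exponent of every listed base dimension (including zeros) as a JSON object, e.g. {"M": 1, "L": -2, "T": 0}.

{"I": 2, "T": 0, "L": -2, "Θ": 0}

Exponent matrix [I,T,L,Θ] × [X1,X2,X3,X4,X5]:
  I: [ 1  0  2  1  1]
  T: [-1  0 -1 -1 -1]
  L: [-1  1  0 -1  1]
  Θ: [-1  1  1 -1  1]
  [I]: (2)·2+(-2)·1 = 2
  [T]: (2)·-1+(-2)·-1 = 0
  [L]: (2)·0+(-2)·1 = -2
  [Θ]: (2)·1+(-2)·1 = 0
⇒ I^2 L^-2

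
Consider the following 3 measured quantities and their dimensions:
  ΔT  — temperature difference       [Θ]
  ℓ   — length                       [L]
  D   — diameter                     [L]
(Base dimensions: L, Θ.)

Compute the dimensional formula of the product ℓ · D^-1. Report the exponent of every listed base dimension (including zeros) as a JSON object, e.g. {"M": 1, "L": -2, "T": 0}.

{"L": 0, "Θ": 0}

Dimensional matrix (L×Θ by ΔT×ℓ×D):
  L: [ 0  1  1]
  Θ: [ 1  0  0]
  [L]: (1)·1+(-1)·1 = 0
  [Θ]: (1)·0+(-1)·0 = 0
⇒ 1 (dimensionless)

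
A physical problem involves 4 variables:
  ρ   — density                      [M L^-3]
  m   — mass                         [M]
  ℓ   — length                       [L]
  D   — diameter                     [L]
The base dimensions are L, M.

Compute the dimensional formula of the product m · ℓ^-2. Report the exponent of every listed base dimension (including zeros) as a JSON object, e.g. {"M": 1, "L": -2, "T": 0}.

Exponent matrix [L,M] × [ρ,m,ℓ,D]:
  L: [-3  0  1  1]
  M: [ 1  1  0  0]
  [L]: (1)·0+(-2)·1 = -2
  [M]: (1)·1+(-2)·0 = 1
⇒ L^-2 M

{"L": -2, "M": 1}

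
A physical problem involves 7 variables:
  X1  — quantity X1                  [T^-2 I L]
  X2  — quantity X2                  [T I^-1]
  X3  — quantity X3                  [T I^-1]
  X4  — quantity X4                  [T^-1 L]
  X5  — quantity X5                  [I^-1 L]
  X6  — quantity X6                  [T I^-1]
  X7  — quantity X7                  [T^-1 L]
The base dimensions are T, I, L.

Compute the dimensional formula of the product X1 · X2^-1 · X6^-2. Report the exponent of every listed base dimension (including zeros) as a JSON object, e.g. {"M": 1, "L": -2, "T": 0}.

Write exponents as rows T,I,L / cols X1,X2,X3,X4,X5,X6,X7:
  T: [-2  1  1 -1  0  1 -1]
  I: [ 1 -1 -1  0 -1 -1  0]
  L: [ 1  0  0  1  1  0  1]
  [T]: (1)·-2+(-1)·1+(-2)·1 = -5
  [I]: (1)·1+(-1)·-1+(-2)·-1 = 4
  [L]: (1)·1+(-1)·0+(-2)·0 = 1
⇒ T^-5 I^4 L

{"T": -5, "I": 4, "L": 1}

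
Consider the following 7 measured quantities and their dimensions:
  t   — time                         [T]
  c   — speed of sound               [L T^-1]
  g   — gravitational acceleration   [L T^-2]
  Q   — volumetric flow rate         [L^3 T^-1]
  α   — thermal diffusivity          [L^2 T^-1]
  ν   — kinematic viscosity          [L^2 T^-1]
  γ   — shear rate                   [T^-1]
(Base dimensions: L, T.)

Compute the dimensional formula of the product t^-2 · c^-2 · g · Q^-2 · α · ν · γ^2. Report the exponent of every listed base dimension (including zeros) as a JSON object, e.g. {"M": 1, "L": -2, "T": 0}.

Write exponents as rows L,T / cols t,c,g,Q,α,ν,γ:
  L: [ 0  1  1  3  2  2  0]
  T: [ 1 -1 -2 -1 -1 -1 -1]
  [L]: (-2)·0+(-2)·1+(1)·1+(-2)·3+(1)·2+(1)·2+(2)·0 = -3
  [T]: (-2)·1+(-2)·-1+(1)·-2+(-2)·-1+(1)·-1+(1)·-1+(2)·-1 = -4
⇒ L^-3 T^-4

{"L": -3, "T": -4}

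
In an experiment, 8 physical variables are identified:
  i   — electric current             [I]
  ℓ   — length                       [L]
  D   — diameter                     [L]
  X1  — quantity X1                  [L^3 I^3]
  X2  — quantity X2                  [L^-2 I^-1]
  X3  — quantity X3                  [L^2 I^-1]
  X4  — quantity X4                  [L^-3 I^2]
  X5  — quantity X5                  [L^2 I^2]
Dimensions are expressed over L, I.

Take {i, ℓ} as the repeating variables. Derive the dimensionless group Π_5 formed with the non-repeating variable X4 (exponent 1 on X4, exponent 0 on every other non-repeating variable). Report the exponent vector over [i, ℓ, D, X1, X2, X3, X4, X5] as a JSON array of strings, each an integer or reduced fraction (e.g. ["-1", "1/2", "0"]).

["-2", "3", "0", "0", "0", "0", "1", "0"]

Dimensional matrix (L×I by i×ℓ×D×X1×X2×X3×X4×X5):
  L: [ 0  1  1  3 -2  2 -3  2]
  I: [ 1  0  0  3 -1 -1  2  2]
Row reduction gives pivot columns i,ℓ; rank = 2
Pivot set = {i,ℓ}, free = {D,X1,X2,X3,X4,X5}
RREF:
  r0: [   1    0    0    3   -1   -1    2    2]
  r1: [   0    1    1    3   -2    2   -3    2]
Fix exponent of X4 at 1, D at 0, X1 at 0, X2 at 0, X3 at 0, X5 at 0; solve each RREF row for its pivot's exponent:
  r0: exp(i) + (2)·1 = 0 ⇒ exp(i) = -2
  r1: exp(ℓ) + (-3)·1 = 0 ⇒ exp(ℓ) = 3
Π_5 = i^-2 · ℓ^3 · X4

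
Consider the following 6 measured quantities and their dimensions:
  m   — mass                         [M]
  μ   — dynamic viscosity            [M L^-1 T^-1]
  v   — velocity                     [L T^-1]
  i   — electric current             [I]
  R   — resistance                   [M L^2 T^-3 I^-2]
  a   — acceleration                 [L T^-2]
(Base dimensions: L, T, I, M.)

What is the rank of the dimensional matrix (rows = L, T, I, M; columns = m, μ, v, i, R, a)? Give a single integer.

Dimensional matrix (L×T×I×M by m×μ×v×i×R×a):
  L: [ 0 -1  1  0  2  1]
  T: [ 0 -1 -1  0 -3 -2]
  I: [ 0  0  0  1 -2  0]
  M: [ 1  1  0  0  1  0]
Echelon form has 4 nonzero rows (pivots: m,μ,v,i)

4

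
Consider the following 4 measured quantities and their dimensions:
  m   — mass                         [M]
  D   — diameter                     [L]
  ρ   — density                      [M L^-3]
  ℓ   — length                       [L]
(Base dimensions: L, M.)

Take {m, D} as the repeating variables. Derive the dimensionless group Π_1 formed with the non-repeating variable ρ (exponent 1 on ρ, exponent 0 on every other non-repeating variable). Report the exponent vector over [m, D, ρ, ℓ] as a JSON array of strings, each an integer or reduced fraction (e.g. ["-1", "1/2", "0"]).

["-1", "3", "1", "0"]

Write exponents as rows L,M / cols m,D,ρ,ℓ:
  L: [ 0  1 -3  1]
  M: [ 1  0  1  0]
Echelon form has 2 nonzero rows (pivots: m,D)
Pivot set = {m,D}, free = {ρ,ℓ}
RREF:
  r0: [   1    0    1    0]
  r1: [   0    1   -3    1]
Fix exponent of ρ at 1, ℓ at 0; solve each RREF row for its pivot's exponent:
  r0: exp(m) + (1)·1 = 0 ⇒ exp(m) = -1
  r1: exp(D) + (-3)·1 = 0 ⇒ exp(D) = 3
Π_1 = m^-1 · D^3 · ρ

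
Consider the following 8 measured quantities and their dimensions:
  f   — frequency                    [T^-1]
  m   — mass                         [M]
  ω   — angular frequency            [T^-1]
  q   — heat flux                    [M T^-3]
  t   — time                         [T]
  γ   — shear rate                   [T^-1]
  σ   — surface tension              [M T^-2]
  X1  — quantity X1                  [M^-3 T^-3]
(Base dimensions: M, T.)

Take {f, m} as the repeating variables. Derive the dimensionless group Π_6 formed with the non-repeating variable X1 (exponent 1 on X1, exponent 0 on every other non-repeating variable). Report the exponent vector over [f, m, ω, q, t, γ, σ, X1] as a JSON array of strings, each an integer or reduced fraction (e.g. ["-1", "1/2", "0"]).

["-3", "3", "0", "0", "0", "0", "0", "1"]

Write exponents as rows M,T / cols f,m,ω,q,t,γ,σ,X1:
  M: [ 0  1  0  1  0  0  1 -3]
  T: [-1  0 -1 -3  1 -1 -2 -3]
Row reduction gives pivot columns f,m; rank = 2
Pivot set = {f,m}, free = {ω,q,t,γ,σ,X1}
RREF:
  r0: [   1    0    1    3   -1    1    2    3]
  r1: [   0    1    0    1    0    0    1   -3]
Fix exponent of X1 at 1, ω at 0, q at 0, t at 0, γ at 0, σ at 0; solve each RREF row for its pivot's exponent:
  r0: exp(f) + (3)·1 = 0 ⇒ exp(f) = -3
  r1: exp(m) + (-3)·1 = 0 ⇒ exp(m) = 3
Π_6 = f^-3 · m^3 · X1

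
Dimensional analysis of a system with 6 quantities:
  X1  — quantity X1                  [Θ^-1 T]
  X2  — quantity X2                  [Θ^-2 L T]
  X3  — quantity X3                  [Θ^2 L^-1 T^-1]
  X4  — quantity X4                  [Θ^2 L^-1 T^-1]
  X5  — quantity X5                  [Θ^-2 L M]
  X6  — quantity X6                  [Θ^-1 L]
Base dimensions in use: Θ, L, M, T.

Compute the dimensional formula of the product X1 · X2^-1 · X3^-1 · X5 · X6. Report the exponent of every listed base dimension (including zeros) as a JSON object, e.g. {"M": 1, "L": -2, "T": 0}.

Exponent matrix [Θ,L,M,T] × [X1,X2,X3,X4,X5,X6]:
  Θ: [-1 -2  2  2 -2 -1]
  L: [ 0  1 -1 -1  1  1]
  M: [ 0  0  0  0  1  0]
  T: [ 1  1 -1 -1  0  0]
  [Θ]: (1)·-1+(-1)·-2+(-1)·2+(1)·-2+(1)·-1 = -4
  [L]: (1)·0+(-1)·1+(-1)·-1+(1)·1+(1)·1 = 2
  [M]: (1)·0+(-1)·0+(-1)·0+(1)·1+(1)·0 = 1
  [T]: (1)·1+(-1)·1+(-1)·-1+(1)·0+(1)·0 = 1
⇒ Θ^-4 L^2 M T

{"Θ": -4, "L": 2, "M": 1, "T": 1}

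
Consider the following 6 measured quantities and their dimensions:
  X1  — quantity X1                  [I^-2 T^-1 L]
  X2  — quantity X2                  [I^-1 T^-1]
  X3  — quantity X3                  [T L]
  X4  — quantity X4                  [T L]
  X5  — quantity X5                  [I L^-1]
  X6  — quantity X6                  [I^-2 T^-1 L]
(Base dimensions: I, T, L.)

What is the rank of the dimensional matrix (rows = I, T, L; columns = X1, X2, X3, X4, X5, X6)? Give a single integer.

2

Dimensional matrix (I×T×L by X1×X2×X3×X4×X5×X6):
  I: [-2 -1  0  0  1 -2]
  T: [-1 -1  1  1  0 -1]
  L: [ 1  0  1  1 -1  1]
Echelon form has 2 nonzero rows (pivots: X1,X2)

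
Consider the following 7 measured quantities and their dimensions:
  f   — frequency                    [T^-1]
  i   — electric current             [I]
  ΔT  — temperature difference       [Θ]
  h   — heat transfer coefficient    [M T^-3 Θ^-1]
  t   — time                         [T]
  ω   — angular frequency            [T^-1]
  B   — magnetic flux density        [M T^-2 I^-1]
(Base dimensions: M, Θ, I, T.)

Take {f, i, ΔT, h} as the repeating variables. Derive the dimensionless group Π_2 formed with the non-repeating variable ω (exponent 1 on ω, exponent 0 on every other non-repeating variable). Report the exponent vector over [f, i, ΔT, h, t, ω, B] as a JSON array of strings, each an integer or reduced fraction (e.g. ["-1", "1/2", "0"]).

["-1", "0", "0", "0", "0", "1", "0"]

Write exponents as rows M,Θ,I,T / cols f,i,ΔT,h,t,ω,B:
  M: [ 0  0  0  1  0  0  1]
  Θ: [ 0  0  1 -1  0  0  0]
  I: [ 0  1  0  0  0  0 -1]
  T: [-1  0  0 -3  1 -1 -2]
RREF → pivots at {f,i,ΔT,h} ⇒ r = 4
Pivot set = {f,i,ΔT,h}, free = {t,ω,B}
RREF:
  r0: [   1    0    0    0   -1    1   -1]
  r1: [   0    1    0    0    0    0   -1]
  r2: [   0    0    1    0    0    0    1]
  r3: [   0    0    0    1    0    0    1]
Fix exponent of ω at 1, t at 0, B at 0; solve each RREF row for its pivot's exponent:
  r0: exp(f) + (1)·1 = 0 ⇒ exp(f) = -1
  r1: exp(i) + (0)·1 = 0 ⇒ exp(i) = 0
  r2: exp(ΔT) + (0)·1 = 0 ⇒ exp(ΔT) = 0
  r3: exp(h) + (0)·1 = 0 ⇒ exp(h) = 0
Π_2 = f^-1 · ω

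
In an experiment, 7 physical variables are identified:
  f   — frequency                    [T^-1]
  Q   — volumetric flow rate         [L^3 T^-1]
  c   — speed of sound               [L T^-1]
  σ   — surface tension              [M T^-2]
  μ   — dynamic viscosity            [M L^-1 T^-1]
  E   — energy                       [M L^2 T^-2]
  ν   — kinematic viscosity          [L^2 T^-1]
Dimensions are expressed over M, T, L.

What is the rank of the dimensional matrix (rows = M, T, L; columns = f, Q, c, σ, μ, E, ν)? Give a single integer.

3

Dimensional matrix (M×T×L by f×Q×c×σ×μ×E×ν):
  M: [ 0  0  0  1  1  1  0]
  T: [-1 -1 -1 -2 -1 -2 -1]
  L: [ 0  3  1  0 -1  2  2]
RREF → pivots at {f,Q,σ} ⇒ r = 3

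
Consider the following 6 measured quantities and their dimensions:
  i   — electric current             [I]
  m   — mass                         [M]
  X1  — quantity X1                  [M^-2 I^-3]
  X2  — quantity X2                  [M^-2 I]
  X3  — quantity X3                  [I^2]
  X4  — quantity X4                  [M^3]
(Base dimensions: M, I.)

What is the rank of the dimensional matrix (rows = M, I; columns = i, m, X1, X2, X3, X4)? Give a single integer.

Write exponents as rows M,I / cols i,m,X1,X2,X3,X4:
  M: [ 0  1 -2 -2  0  3]
  I: [ 1  0 -3  1  2  0]
RREF → pivots at {i,m} ⇒ r = 2

2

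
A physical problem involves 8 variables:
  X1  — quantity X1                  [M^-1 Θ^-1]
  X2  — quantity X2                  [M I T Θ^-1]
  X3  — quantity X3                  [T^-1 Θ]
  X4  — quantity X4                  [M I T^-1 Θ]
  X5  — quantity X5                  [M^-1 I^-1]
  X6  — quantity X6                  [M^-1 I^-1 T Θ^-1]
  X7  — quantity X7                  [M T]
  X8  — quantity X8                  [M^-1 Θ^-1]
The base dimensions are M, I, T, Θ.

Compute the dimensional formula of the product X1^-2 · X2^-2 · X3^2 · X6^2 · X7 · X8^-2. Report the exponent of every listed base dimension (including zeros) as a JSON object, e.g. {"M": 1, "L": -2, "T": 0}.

{"M": 1, "I": -4, "T": -1, "Θ": 6}

Write exponents as rows M,I,T,Θ / cols X1,X2,X3,X4,X5,X6,X7,X8:
  M: [-1  1  0  1 -1 -1  1 -1]
  I: [ 0  1  0  1 -1 -1  0  0]
  T: [ 0  1 -1 -1  0  1  1  0]
  Θ: [-1 -1  1  1  0 -1  0 -1]
  [M]: (-2)·-1+(-2)·1+(2)·0+(2)·-1+(1)·1+(-2)·-1 = 1
  [I]: (-2)·0+(-2)·1+(2)·0+(2)·-1+(1)·0+(-2)·0 = -4
  [T]: (-2)·0+(-2)·1+(2)·-1+(2)·1+(1)·1+(-2)·0 = -1
  [Θ]: (-2)·-1+(-2)·-1+(2)·1+(2)·-1+(1)·0+(-2)·-1 = 6
⇒ M I^-4 T^-1 Θ^6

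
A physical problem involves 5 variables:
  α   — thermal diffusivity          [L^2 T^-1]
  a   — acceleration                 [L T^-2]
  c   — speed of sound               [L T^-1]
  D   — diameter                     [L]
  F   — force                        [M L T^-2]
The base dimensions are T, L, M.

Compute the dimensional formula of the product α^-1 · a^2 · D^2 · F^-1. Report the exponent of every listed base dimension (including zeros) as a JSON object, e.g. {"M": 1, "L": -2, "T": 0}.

{"T": -1, "L": 1, "M": -1}

Write exponents as rows T,L,M / cols α,a,c,D,F:
  T: [-1 -2 -1  0 -2]
  L: [ 2  1  1  1  1]
  M: [ 0  0  0  0  1]
  [T]: (-1)·-1+(2)·-2+(2)·0+(-1)·-2 = -1
  [L]: (-1)·2+(2)·1+(2)·1+(-1)·1 = 1
  [M]: (-1)·0+(2)·0+(2)·0+(-1)·1 = -1
⇒ T^-1 L M^-1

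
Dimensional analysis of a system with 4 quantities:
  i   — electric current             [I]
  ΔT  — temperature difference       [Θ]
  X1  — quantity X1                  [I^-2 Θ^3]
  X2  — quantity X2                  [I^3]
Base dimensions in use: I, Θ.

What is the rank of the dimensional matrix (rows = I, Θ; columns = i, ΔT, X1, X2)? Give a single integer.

Dimensional matrix (I×Θ by i×ΔT×X1×X2):
  I: [ 1  0 -2  3]
  Θ: [ 0  1  3  0]
Row reduction gives pivot columns i,ΔT; rank = 2

2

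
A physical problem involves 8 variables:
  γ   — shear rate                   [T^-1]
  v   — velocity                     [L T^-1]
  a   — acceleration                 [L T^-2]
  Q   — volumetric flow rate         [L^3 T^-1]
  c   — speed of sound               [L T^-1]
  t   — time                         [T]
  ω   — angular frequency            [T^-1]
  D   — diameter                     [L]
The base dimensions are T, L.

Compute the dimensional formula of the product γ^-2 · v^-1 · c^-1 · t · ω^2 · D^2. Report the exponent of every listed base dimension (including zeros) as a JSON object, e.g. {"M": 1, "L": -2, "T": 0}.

Dimensional matrix (T×L by γ×v×a×Q×c×t×ω×D):
  T: [-1 -1 -2 -1 -1  1 -1  0]
  L: [ 0  1  1  3  1  0  0  1]
  [T]: (-2)·-1+(-1)·-1+(-1)·-1+(1)·1+(2)·-1+(2)·0 = 3
  [L]: (-2)·0+(-1)·1+(-1)·1+(1)·0+(2)·0+(2)·1 = 0
⇒ T^3

{"T": 3, "L": 0}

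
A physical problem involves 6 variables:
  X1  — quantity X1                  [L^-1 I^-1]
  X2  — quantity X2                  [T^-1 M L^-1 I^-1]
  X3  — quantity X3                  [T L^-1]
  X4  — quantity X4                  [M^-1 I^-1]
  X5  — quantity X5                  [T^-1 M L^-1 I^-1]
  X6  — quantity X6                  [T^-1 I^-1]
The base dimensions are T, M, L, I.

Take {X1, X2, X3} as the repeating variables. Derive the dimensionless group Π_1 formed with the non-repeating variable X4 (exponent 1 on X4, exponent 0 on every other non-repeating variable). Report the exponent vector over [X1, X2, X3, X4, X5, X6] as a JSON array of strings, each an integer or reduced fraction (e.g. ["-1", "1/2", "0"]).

Write exponents as rows T,M,L,I / cols X1,X2,X3,X4,X5,X6:
  T: [ 0 -1  1  0 -1 -1]
  M: [ 0  1  0 -1  1  0]
  L: [-1 -1 -1  0 -1  0]
  I: [-1 -1  0 -1 -1 -1]
Echelon form has 3 nonzero rows (pivots: X1,X2,X3)
Pivot set = {X1,X2,X3}, free = {X4,X5,X6}
RREF:
  r0: [   1    0    0    2    0    1]
  r1: [   0    1    0   -1    1    0]
  r2: [   0    0    1   -1    0   -1]
  r3: [   0    0    0    0    0    0]
Fix exponent of X4 at 1, X5 at 0, X6 at 0; solve each RREF row for its pivot's exponent:
  r0: exp(X1) + (2)·1 = 0 ⇒ exp(X1) = -2
  r1: exp(X2) + (-1)·1 = 0 ⇒ exp(X2) = 1
  r2: exp(X3) + (-1)·1 = 0 ⇒ exp(X3) = 1
Π_1 = X1^-2 · X2 · X3 · X4

["-2", "1", "1", "1", "0", "0"]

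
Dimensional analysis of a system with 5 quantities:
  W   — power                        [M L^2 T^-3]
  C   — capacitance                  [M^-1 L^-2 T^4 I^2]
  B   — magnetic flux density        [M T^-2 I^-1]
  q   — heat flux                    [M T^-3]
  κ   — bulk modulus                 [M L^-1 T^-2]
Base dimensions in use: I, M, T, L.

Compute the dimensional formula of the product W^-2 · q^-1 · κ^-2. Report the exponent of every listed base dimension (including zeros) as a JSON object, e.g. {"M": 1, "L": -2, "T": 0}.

Dimensional matrix (I×M×T×L by W×C×B×q×κ):
  I: [ 0  2 -1  0  0]
  M: [ 1 -1  1  1  1]
  T: [-3  4 -2 -3 -2]
  L: [ 2 -2  0  0 -1]
  [I]: (-2)·0+(-1)·0+(-2)·0 = 0
  [M]: (-2)·1+(-1)·1+(-2)·1 = -5
  [T]: (-2)·-3+(-1)·-3+(-2)·-2 = 13
  [L]: (-2)·2+(-1)·0+(-2)·-1 = -2
⇒ M^-5 T^13 L^-2

{"I": 0, "M": -5, "T": 13, "L": -2}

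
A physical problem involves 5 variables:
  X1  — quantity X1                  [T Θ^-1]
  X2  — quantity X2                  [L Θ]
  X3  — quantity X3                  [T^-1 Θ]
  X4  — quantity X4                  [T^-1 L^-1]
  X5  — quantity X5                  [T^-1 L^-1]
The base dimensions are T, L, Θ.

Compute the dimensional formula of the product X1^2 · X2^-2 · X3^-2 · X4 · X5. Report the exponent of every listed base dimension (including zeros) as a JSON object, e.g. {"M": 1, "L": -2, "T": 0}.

Exponent matrix [T,L,Θ] × [X1,X2,X3,X4,X5]:
  T: [ 1  0 -1 -1 -1]
  L: [ 0  1  0 -1 -1]
  Θ: [-1  1  1  0  0]
  [T]: (2)·1+(-2)·0+(-2)·-1+(1)·-1+(1)·-1 = 2
  [L]: (2)·0+(-2)·1+(-2)·0+(1)·-1+(1)·-1 = -4
  [Θ]: (2)·-1+(-2)·1+(-2)·1+(1)·0+(1)·0 = -6
⇒ T^2 L^-4 Θ^-6

{"T": 2, "L": -4, "Θ": -6}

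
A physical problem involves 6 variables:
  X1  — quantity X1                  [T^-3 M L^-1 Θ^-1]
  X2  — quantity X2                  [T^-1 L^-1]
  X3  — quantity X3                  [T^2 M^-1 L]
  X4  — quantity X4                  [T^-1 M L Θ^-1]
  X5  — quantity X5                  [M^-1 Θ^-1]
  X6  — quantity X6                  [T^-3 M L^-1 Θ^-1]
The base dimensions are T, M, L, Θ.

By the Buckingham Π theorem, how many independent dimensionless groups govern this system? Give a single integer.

3

Dimensional matrix (T×M×L×Θ by X1×X2×X3×X4×X5×X6):
  T: [-3 -1  2 -1  0 -3]
  M: [ 1  0 -1  1 -1  1]
  L: [-1 -1  1  1  0 -1]
  Θ: [-1  0  0 -1 -1 -1]
Echelon form has 3 nonzero rows (pivots: X1,X2,X3)
6 vars − rank 3 = 3 Π groups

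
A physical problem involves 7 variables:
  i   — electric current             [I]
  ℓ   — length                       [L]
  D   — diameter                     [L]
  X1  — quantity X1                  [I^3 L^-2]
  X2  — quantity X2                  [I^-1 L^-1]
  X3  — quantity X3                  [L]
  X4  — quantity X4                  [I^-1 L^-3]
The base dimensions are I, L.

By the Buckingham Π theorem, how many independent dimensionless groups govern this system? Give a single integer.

5

Exponent matrix [I,L] × [i,ℓ,D,X1,X2,X3,X4]:
  I: [ 1  0  0  3 -1  0 -1]
  L: [ 0  1  1 -2 -1  1 -3]
RREF → pivots at {i,ℓ} ⇒ r = 2
7 vars − rank 2 = 5 Π groups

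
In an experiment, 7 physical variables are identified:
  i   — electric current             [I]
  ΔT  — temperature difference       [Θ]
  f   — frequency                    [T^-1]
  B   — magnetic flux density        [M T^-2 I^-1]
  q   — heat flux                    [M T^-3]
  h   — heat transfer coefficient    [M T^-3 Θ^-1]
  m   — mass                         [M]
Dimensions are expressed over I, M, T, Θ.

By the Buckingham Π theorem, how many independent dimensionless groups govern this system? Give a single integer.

3

Write exponents as rows I,M,T,Θ / cols i,ΔT,f,B,q,h,m:
  I: [ 1  0  0 -1  0  0  0]
  M: [ 0  0  0  1  1  1  1]
  T: [ 0  0 -1 -2 -3 -3  0]
  Θ: [ 0  1  0  0  0 -1  0]
Row reduction gives pivot columns i,ΔT,f,B; rank = 4
n=7, r=4 ⇒ 3 dimensionless groups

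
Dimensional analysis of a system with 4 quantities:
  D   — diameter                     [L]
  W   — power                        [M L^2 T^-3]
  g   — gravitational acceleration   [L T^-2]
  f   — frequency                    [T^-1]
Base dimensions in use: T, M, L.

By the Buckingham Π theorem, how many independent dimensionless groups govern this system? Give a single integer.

1

Exponent matrix [T,M,L] × [D,W,g,f]:
  T: [ 0 -3 -2 -1]
  M: [ 0  1  0  0]
  L: [ 1  2  1  0]
RREF → pivots at {D,W,g} ⇒ r = 3
4 vars − rank 3 = 1 Π group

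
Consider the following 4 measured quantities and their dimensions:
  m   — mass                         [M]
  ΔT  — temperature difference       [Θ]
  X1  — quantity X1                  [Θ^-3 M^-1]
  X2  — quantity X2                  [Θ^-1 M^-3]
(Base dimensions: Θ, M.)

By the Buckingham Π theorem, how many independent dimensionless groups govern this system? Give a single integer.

Dimensional matrix (Θ×M by m×ΔT×X1×X2):
  Θ: [ 0  1 -3 -1]
  M: [ 1  0 -1 -3]
RREF → pivots at {m,ΔT} ⇒ r = 2
n=4, r=2 ⇒ 2 dimensionless groups

2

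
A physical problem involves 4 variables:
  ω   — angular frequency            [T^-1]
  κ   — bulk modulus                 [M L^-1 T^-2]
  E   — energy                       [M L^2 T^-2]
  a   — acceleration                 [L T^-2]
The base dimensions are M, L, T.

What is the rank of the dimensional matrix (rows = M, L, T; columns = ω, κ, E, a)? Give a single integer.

Write exponents as rows M,L,T / cols ω,κ,E,a:
  M: [ 0  1  1  0]
  L: [ 0 -1  2  1]
  T: [-1 -2 -2 -2]
Row reduction gives pivot columns ω,κ,E; rank = 3

3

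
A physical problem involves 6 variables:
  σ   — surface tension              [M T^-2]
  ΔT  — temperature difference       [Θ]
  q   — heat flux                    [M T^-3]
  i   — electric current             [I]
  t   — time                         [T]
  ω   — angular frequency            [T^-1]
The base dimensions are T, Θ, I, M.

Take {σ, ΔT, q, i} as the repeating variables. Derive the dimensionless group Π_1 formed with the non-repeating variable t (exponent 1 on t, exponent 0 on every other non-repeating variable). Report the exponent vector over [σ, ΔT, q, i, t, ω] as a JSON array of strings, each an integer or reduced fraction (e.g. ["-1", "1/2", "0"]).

Dimensional matrix (T×Θ×I×M by σ×ΔT×q×i×t×ω):
  T: [-2  0 -3  0  1 -1]
  Θ: [ 0  1  0  0  0  0]
  I: [ 0  0  0  1  0  0]
  M: [ 1  0  1  0  0  0]
RREF → pivots at {σ,ΔT,q,i} ⇒ r = 4
Pivot set = {σ,ΔT,q,i}, free = {t,ω}
RREF:
  r0: [   1    0    0    0    1   -1]
  r1: [   0    1    0    0    0    0]
  r2: [   0    0    1    0   -1    1]
  r3: [   0    0    0    1    0    0]
Fix exponent of t at 1, ω at 0; solve each RREF row for its pivot's exponent:
  r0: exp(σ) + (1)·1 = 0 ⇒ exp(σ) = -1
  r1: exp(ΔT) + (0)·1 = 0 ⇒ exp(ΔT) = 0
  r2: exp(q) + (-1)·1 = 0 ⇒ exp(q) = 1
  r3: exp(i) + (0)·1 = 0 ⇒ exp(i) = 0
Π_1 = σ^-1 · q · t

["-1", "0", "1", "0", "1", "0"]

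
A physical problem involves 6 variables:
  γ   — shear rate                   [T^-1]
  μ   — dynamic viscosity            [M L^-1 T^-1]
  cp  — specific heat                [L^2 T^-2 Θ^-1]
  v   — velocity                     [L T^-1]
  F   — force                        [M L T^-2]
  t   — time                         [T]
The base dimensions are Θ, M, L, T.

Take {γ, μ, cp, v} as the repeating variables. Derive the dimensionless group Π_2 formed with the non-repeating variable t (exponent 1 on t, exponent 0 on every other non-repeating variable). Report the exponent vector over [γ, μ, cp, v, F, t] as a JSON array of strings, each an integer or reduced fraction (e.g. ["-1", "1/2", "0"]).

Dimensional matrix (Θ×M×L×T by γ×μ×cp×v×F×t):
  Θ: [ 0  0 -1  0  0  0]
  M: [ 0  1  0  0  1  0]
  L: [ 0 -1  2  1  1  0]
  T: [-1 -1 -2 -1 -2  1]
Echelon form has 4 nonzero rows (pivots: γ,μ,cp,v)
Pivot set = {γ,μ,cp,v}, free = {F,t}
RREF:
  r0: [   1    0    0    0   -1   -1]
  r1: [   0    1    0    0    1    0]
  r2: [   0    0    1    0    0    0]
  r3: [   0    0    0    1    2    0]
Fix exponent of t at 1, F at 0; solve each RREF row for its pivot's exponent:
  r0: exp(γ) + (-1)·1 = 0 ⇒ exp(γ) = 1
  r1: exp(μ) + (0)·1 = 0 ⇒ exp(μ) = 0
  r2: exp(cp) + (0)·1 = 0 ⇒ exp(cp) = 0
  r3: exp(v) + (0)·1 = 0 ⇒ exp(v) = 0
Π_2 = γ · t

["1", "0", "0", "0", "0", "1"]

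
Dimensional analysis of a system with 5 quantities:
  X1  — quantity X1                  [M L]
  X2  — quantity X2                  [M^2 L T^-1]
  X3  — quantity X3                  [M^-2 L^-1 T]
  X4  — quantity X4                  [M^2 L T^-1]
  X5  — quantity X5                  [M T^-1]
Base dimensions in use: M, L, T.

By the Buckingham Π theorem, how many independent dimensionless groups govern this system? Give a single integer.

Write exponents as rows M,L,T / cols X1,X2,X3,X4,X5:
  M: [ 1  2 -2  2  1]
  L: [ 1  1 -1  1  0]
  T: [ 0 -1  1 -1 -1]
Echelon form has 2 nonzero rows (pivots: X1,X2)
Π count = n − r = 5 − 2 = 3

3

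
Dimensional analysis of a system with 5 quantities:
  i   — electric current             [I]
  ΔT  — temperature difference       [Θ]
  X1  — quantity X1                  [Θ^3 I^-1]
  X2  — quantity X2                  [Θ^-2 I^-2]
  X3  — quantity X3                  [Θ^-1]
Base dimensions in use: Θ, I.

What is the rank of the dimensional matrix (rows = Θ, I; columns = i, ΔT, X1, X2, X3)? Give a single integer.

Write exponents as rows Θ,I / cols i,ΔT,X1,X2,X3:
  Θ: [ 0  1  3 -2 -1]
  I: [ 1  0 -1 -2  0]
RREF → pivots at {i,ΔT} ⇒ r = 2

2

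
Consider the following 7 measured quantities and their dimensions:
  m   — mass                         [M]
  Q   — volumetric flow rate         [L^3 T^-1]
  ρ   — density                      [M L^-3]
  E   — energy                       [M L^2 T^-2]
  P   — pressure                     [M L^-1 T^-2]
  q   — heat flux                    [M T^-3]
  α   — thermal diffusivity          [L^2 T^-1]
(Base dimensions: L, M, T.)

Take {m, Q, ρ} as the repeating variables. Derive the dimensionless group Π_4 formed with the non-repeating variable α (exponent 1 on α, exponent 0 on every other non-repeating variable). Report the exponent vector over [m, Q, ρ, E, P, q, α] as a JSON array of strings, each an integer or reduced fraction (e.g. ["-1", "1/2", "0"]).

["1/3", "-1", "-1/3", "0", "0", "0", "1"]

Write exponents as rows L,M,T / cols m,Q,ρ,E,P,q,α:
  L: [ 0  3 -3  2 -1  0  2]
  M: [ 1  0  1  1  1  1  0]
  T: [ 0 -1  0 -2 -2 -3 -1]
Echelon form has 3 nonzero rows (pivots: m,Q,ρ)
Repeat: m,Q,ρ; free: E,P,q,α
RREF:
  r0: [   1    0    0 -1/3 -4/3   -2 -1/3]
  r1: [   0    1    0    2    2    3    1]
  r2: [   0    0    1  4/3  7/3    3  1/3]
Fix exponent of α at 1, E at 0, P at 0, q at 0; solve each RREF row for its pivot's exponent:
  r0: exp(m) + (-1/3)·1 = 0 ⇒ exp(m) = 1/3
  r1: exp(Q) + (1)·1 = 0 ⇒ exp(Q) = -1
  r2: exp(ρ) + (1/3)·1 = 0 ⇒ exp(ρ) = -1/3
Π_4 = m^(1/3) · Q^-1 · ρ^(-1/3) · α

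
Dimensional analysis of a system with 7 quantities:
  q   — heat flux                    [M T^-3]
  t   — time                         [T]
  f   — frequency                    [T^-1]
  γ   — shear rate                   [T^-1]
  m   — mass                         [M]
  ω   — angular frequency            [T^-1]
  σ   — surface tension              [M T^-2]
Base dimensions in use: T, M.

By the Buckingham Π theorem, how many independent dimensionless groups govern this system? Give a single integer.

Dimensional matrix (T×M by q×t×f×γ×m×ω×σ):
  T: [-3  1 -1 -1  0 -1 -2]
  M: [ 1  0  0  0  1  0  1]
RREF → pivots at {q,t} ⇒ r = 2
Π count = n − r = 7 − 2 = 5

5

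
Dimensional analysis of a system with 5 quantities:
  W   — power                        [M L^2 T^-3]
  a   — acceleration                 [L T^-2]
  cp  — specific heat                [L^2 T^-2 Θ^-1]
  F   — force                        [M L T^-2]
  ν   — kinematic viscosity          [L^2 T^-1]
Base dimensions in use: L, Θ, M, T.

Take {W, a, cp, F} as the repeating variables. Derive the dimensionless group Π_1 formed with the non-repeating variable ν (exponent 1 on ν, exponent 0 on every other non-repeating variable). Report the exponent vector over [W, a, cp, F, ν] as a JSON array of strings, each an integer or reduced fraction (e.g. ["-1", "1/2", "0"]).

["-3", "1", "0", "3", "1"]

Write exponents as rows L,Θ,M,T / cols W,a,cp,F,ν:
  L: [ 2  1  2  1  2]
  Θ: [ 0  0 -1  0  0]
  M: [ 1  0  0  1  0]
  T: [-3 -2 -2 -2 -1]
Echelon form has 4 nonzero rows (pivots: W,a,cp,F)
Pivot set = {W,a,cp,F}, free = {ν}
RREF:
  r0: [   1    0    0    0    3]
  r1: [   0    1    0    0   -1]
  r2: [   0    0    1    0    0]
  r3: [   0    0    0    1   -3]
Fix exponent of ν at 1; solve each RREF row for its pivot's exponent:
  r0: exp(W) + (3)·1 = 0 ⇒ exp(W) = -3
  r1: exp(a) + (-1)·1 = 0 ⇒ exp(a) = 1
  r2: exp(cp) + (0)·1 = 0 ⇒ exp(cp) = 0
  r3: exp(F) + (-3)·1 = 0 ⇒ exp(F) = 3
Π_1 = W^-3 · a · F^3 · ν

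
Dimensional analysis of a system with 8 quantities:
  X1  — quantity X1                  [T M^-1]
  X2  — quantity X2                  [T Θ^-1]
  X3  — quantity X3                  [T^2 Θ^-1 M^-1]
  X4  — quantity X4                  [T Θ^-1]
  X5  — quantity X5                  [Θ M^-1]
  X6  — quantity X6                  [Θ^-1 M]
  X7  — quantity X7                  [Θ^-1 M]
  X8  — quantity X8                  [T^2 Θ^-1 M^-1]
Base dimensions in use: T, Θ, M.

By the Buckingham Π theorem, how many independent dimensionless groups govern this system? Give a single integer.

Exponent matrix [T,Θ,M] × [X1,X2,X3,X4,X5,X6,X7,X8]:
  T: [ 1  1  2  1  0  0  0  2]
  Θ: [ 0 -1 -1 -1  1 -1 -1 -1]
  M: [-1  0 -1  0 -1  1  1 -1]
Row reduction gives pivot columns X1,X2; rank = 2
Π count = n − r = 8 − 2 = 6

6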